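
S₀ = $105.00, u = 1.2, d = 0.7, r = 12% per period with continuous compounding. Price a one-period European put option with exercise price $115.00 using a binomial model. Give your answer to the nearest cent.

$5.34

Risk-neutral probability p = (e^0.12 − 0.7)/(1.2 − 0.7) = 0.4275/0.5000 = 0.8550
Terminal stock prices: S_u = 126, S_d = 73.5
Terminal payoffs (K − S): max(-11, 0) = 0, max(41.5, 0) = 41.5
Node 0 (S = 105): V_0 = e^(−0.12)·[0.8550·0.0000 + 0.1450·41.5000] = 5.3373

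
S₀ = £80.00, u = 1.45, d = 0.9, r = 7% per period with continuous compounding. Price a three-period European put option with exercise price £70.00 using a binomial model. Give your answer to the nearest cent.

Risk-neutral probability p = (e^0.07 − 0.9)/(1.45 − 0.9) = 0.1725/0.5500 = 0.3137
Terminal stock prices: S_uuu = 243.9, S_uud = 151.4, S_udd = 93.96, S_ddd = 58.32
Terminal payoffs (K − S): max(-173.9, 0) = 0, max(-81.38, 0) = 0, max(-23.96, 0) = 0, max(11.68, 0) = 11.68
Node uu (S = 168.2): V_uu = e^(−0.07)·[0.3137·0.0000 + 0.6863·0.0000] = 0.0000
Node ud (S = 104.4): V_ud = e^(−0.07)·[0.3137·0.0000 + 0.6863·0.0000] = 0.0000
Node dd (S = 64.8): V_dd = e^(−0.07)·[0.3137·0.0000 + 0.6863·11.6800] = 7.4746
Node u (S = 116): V_u = e^(−0.07)·[0.3137·0.0000 + 0.6863·0.0000] = 0.0000
Node d (S = 72): V_d = e^(−0.07)·[0.3137·0.0000 + 0.6863·7.4746] = 4.7833
Node 0 (S = 80): V_0 = e^(−0.07)·[0.3137·0.0000 + 0.6863·4.7833] = 3.0611

£3.06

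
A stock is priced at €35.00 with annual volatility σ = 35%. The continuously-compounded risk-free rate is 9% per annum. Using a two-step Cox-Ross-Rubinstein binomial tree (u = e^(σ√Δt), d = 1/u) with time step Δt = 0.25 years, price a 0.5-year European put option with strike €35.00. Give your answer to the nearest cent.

€2.27

CRR parameters: u = e^(σ√Δt) = e^(0.35·√0.25) = 1.1912, d = 1/u = 0.8395
Per-period rate: rΔt = 0.09·0.25 = 0.0225, so R = e^0.0225 = 1.0228
Risk-neutral probability p = (e^0.0225 − 0.8395)/(1.1912 − 0.8395) = 0.1833/0.3518 = 0.5210
Terminal stock prices: S_uu = 49.67, S_ud = 35, S_dd = 24.66
Terminal payoffs (K − S): max(-14.67, 0) = 0, max(0, 0) = 0, max(10.34, 0) = 10.34
Node u (S = 41.69): V_u = e^(−0.0225)·[0.5210·0.0000 + 0.4790·0.0000] = 0.0000
Node d (S = 29.38): V_d = e^(−0.0225)·[0.5210·0.0000 + 0.4790·10.3359] = 4.8403
Node 0 (S = 35): V_0 = e^(−0.0225)·[0.5210·0.0000 + 0.4790·4.8403] = 2.2667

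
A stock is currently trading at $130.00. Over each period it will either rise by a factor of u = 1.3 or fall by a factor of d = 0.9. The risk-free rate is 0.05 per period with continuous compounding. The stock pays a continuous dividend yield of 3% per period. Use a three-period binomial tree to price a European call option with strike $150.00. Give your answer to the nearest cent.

$10.95

Per-period risk-free factor R = e^0.05 = 1.0513; dividend-adjusted growth = e^(0.05−0.03) = 1.0202.
Risk-neutral probability p = (1.0202 − 0.9)/(1.3 − 0.9) = 0.1202/0.4000 = 0.3005
Terminal stock prices: S_uuu = 285.6, S_uud = 197.7, S_udd = 136.9, S_ddd = 94.77
Terminal payoffs (S − K): max(135.6, 0) = 135.6, max(47.73, 0) = 47.73, max(-13.11, 0) = 0, max(-55.23, 0) = 0
Node uu (S = 219.7): V_uu = e^(−0.05)·[0.3005·135.6100 + 0.6995·47.7300] = 70.5225
Node ud (S = 152.1): V_ud = e^(−0.05)·[0.3005·47.7300 + 0.6995·0.0000] = 13.6435
Node dd (S = 105.3): V_dd = e^(−0.05)·[0.3005·0.0000 + 0.6995·0.0000] = 0.0000
Node u (S = 169): V_u = e^(−0.05)·[0.3005·70.5225 + 0.6995·13.6435] = 29.2368
Node d (S = 117): V_d = e^(−0.05)·[0.3005·13.6435 + 0.6995·0.0000] = 3.9000
Node 0 (S = 130): V_0 = e^(−0.05)·[0.3005·29.2368 + 0.6995·3.9000] = 10.9522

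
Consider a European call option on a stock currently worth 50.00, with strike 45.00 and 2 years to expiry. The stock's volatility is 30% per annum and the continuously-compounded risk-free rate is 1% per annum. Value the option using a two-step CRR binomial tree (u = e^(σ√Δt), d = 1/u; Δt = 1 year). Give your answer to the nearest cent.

11.25

CRR parameters: u = e^(σ√Δt) = e^(0.3·√1) = 1.3499, d = 1/u = 0.7408
Per-period rate: rΔt = 0.01·1 = 0.01, so R = e^0.01 = 1.0101
Risk-neutral probability p = (e^0.01 − 0.7408)/(1.3499 − 0.7408) = 0.2692/0.6090 = 0.4421
Terminal stock prices: S_uu = 91.11, S_ud = 50, S_dd = 27.44
Terminal payoffs (S − K): max(46.11, 0) = 46.11, max(5, 0) = 5, max(-17.56, 0) = 0
Node u (S = 67.49): V_u = e^(−0.01)·[0.4421·46.1059 + 0.5579·5.0000] = 22.9407
Node d (S = 37.04): V_d = e^(−0.01)·[0.4421·5.0000 + 0.5579·0.0000] = 2.1883
Node 0 (S = 50): V_0 = e^(−0.01)·[0.4421·22.9407 + 0.5579·2.1883] = 11.2490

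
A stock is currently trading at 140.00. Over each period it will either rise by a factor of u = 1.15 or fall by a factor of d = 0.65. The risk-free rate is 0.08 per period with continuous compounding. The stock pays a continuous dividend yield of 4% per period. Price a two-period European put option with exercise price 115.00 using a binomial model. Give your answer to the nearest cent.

5.28

Per-period risk-free factor R = e^0.08 = 1.0833; dividend-adjusted growth = e^(0.08−0.04) = 1.0408.
Risk-neutral probability p = (1.0408 − 0.65)/(1.15 − 0.65) = 0.3908/0.5000 = 0.7816
Terminal stock prices: S_uu = 185.1, S_ud = 104.7, S_dd = 59.15
Terminal payoffs (K − S): max(-70.15, 0) = 0, max(10.35, 0) = 10.35, max(55.85, 0) = 55.85
Node u (S = 161): V_u = e^(−0.08)·[0.7816·0.0000 + 0.2184·10.3500] = 2.0864
Node d (S = 91): V_d = e^(−0.08)·[0.7816·10.3500 + 0.2184·55.8500] = 18.7265
Node 0 (S = 140): V_0 = e^(−0.08)·[0.7816·2.0864 + 0.2184·18.7265] = 5.2805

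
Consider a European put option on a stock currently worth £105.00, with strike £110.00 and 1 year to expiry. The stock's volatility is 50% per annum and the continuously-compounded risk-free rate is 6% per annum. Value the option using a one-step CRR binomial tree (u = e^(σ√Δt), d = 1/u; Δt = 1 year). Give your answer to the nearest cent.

CRR parameters: u = e^(σ√Δt) = e^(0.5·√1) = 1.6487, d = 1/u = 0.6065
Per-period rate: rΔt = 0.06·1 = 0.06, so R = e^0.06 = 1.0618
Risk-neutral probability p = (e^0.06 − 0.6065)/(1.6487 − 0.6065) = 0.4553/1.0422 = 0.4369
Terminal stock prices: S_u = 173.1, S_d = 63.69
Terminal payoffs (K − S): max(-63.12, 0) = 0, max(46.31, 0) = 46.31
Node 0 (S = 105): V_0 = e^(−0.06)·[0.4369·0.0000 + 0.5631·46.3143] = 24.5620

£24.56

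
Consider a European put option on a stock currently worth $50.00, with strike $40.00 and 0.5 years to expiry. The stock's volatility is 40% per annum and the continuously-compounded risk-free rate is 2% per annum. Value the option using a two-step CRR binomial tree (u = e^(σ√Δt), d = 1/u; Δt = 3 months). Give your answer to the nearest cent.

$1.85

CRR parameters: u = e^(σ√Δt) = e^(0.4·√0.25) = 1.2214, d = 1/u = 0.8187
Per-period rate: rΔt = 0.02·0.25 = 0.005, so R = e^0.005 = 1.0050
Risk-neutral probability p = (e^0.005 − 0.8187)/(1.2214 − 0.8187) = 0.1863/0.4027 = 0.4626
Terminal stock prices: S_uu = 74.59, S_ud = 50, S_dd = 33.52
Terminal payoffs (K − S): max(-34.59, 0) = 0, max(-10, 0) = 0, max(6.484, 0) = 6.484
Node u (S = 61.07): V_u = e^(−0.005)·[0.4626·0.0000 + 0.5374·0.0000] = 0.0000
Node d (S = 40.94): V_d = e^(−0.005)·[0.4626·0.0000 + 0.5374·6.4840] = 3.4670
Node 0 (S = 50): V_0 = e^(−0.005)·[0.4626·0.0000 + 0.5374·3.4670] = 1.8538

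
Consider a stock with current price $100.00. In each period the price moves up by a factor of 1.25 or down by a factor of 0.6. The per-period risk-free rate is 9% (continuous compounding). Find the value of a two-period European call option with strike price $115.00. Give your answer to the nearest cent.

Risk-neutral probability p = (e^0.09 − 0.6)/(1.25 − 0.6) = 0.4942/0.6500 = 0.7603
Terminal stock prices: S_uu = 156.2, S_ud = 75, S_dd = 36
Terminal payoffs (S − K): max(41.25, 0) = 41.25, max(-40, 0) = 0, max(-79, 0) = 0
Node u (S = 125): V_u = e^(−0.09)·[0.7603·41.2500 + 0.2397·0.0000] = 28.6619
Node d (S = 60): V_d = e^(−0.09)·[0.7603·0.0000 + 0.2397·0.0000] = 0.0000
Node 0 (S = 100): V_0 = e^(−0.09)·[0.7603·28.6619 + 0.2397·0.0000] = 19.9152

$19.92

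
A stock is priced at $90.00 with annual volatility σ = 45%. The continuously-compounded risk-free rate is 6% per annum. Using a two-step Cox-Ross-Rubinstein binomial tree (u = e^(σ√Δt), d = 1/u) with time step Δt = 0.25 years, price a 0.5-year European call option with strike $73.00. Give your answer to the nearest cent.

CRR parameters: u = e^(σ√Δt) = e^(0.45·√0.25) = 1.2523, d = 1/u = 0.7985
Per-period rate: rΔt = 0.06·0.25 = 0.015, so R = e^0.015 = 1.0151
Risk-neutral probability p = (e^0.015 − 0.7985)/(1.2523 − 0.7985) = 0.2166/0.4538 = 0.4773
Terminal stock prices: S_uu = 141.1, S_ud = 90, S_dd = 57.39
Terminal payoffs (S − K): max(68.15, 0) = 68.15, max(17, 0) = 17, max(-15.61, 0) = 0
Node u (S = 112.7): V_u = e^(−0.015)·[0.4773·68.1481 + 0.5227·17.0000] = 40.7959
Node d (S = 71.87): V_d = e^(−0.015)·[0.4773·17.0000 + 0.5227·0.0000] = 7.9931
Node 0 (S = 90): V_0 = e^(−0.015)·[0.4773·40.7959 + 0.5227·7.9931] = 23.2974

$23.30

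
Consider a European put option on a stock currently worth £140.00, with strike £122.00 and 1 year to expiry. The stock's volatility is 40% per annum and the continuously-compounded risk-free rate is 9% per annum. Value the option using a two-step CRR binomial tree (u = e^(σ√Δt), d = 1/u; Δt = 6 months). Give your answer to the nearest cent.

CRR parameters: u = e^(σ√Δt) = e^(0.4·√0.5) = 1.3269, d = 1/u = 0.7536
Per-period rate: rΔt = 0.09·0.5 = 0.045, so R = e^0.045 = 1.0460
Risk-neutral probability p = (e^0.045 − 0.7536)/(1.3269 − 0.7536) = 0.2924/0.5733 = 0.5100
Terminal stock prices: S_uu = 246.5, S_ud = 140, S_dd = 79.52
Terminal payoffs (K − S): max(-124.5, 0) = 0, max(-18, 0) = 0, max(42.48, 0) = 42.48
Node u (S = 185.8): V_u = e^(−0.045)·[0.5100·0.0000 + 0.4900·0.0000] = 0.0000
Node d (S = 105.5): V_d = e^(−0.045)·[0.5100·0.0000 + 0.4900·42.4841] = 19.8992
Node 0 (S = 140): V_0 = e^(−0.045)·[0.5100·0.0000 + 0.4900·19.8992] = 9.3206

£9.32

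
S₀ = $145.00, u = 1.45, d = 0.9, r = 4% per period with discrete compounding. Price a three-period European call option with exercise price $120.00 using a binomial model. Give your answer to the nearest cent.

Risk-neutral probability p = (1 + 0.04 − 0.9)/(1.45 − 0.9) = 0.1400/0.5500 = 0.2545
Terminal stock prices: S_uuu = 442.1, S_uud = 274.4, S_udd = 170.3, S_ddd = 105.7
Terminal payoffs (S − K): max(322.1, 0) = 322.1, max(154.4, 0) = 154.4, max(50.3, 0) = 50.3, max(-14.29, 0) = 0
Node uu (S = 304.9): V_uu = 1/1.04·[0.2545·322.0506 + 0.7455·154.3763] = 189.4779
Node ud (S = 189.2): V_ud = 1/1.04·[0.2545·154.3763 + 0.7455·50.3025] = 73.8404
Node dd (S = 117.5): V_dd = 1/1.04·[0.2545·50.3025 + 0.7455·0.0000] = 12.3118
Node u (S = 210.2): V_u = 1/1.04·[0.2545·189.4779 + 0.7455·73.8404] = 99.3033
Node d (S = 130.5): V_d = 1/1.04·[0.2545·73.8404 + 0.7455·12.3118] = 26.8977
Node 0 (S = 145): V_0 = 1/1.04·[0.2545·99.3033 + 0.7455·26.8977] = 43.5848

$43.58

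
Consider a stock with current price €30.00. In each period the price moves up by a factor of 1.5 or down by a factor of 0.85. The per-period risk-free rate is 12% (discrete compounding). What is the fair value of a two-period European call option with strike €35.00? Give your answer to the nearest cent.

Risk-neutral probability p = (1 + 0.12 − 0.85)/(1.5 − 0.85) = 0.2700/0.6500 = 0.4154
Terminal stock prices: S_uu = 67.5, S_ud = 38.25, S_dd = 21.67
Terminal payoffs (S − K): max(32.5, 0) = 32.5, max(3.25, 0) = 3.25, max(-13.33, 0) = 0
Node u (S = 45): V_u = 1/1.12·[0.4154·32.5000 + 0.5846·3.2500] = 13.7500
Node d (S = 25.5): V_d = 1/1.12·[0.4154·3.2500 + 0.5846·0.0000] = 1.2054
Node 0 (S = 30): V_0 = 1/1.12·[0.4154·13.7500 + 0.5846·1.2054] = 5.7288

€5.73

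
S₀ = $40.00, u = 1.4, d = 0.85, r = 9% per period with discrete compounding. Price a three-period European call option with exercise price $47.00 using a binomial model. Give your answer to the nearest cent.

Risk-neutral probability p = (1 + 0.09 − 0.85)/(1.4 − 0.85) = 0.2400/0.5500 = 0.4364
Terminal stock prices: S_uuu = 109.8, S_uud = 66.64, S_udd = 40.46, S_ddd = 24.56
Terminal payoffs (S − K): max(62.76, 0) = 62.76, max(19.64, 0) = 19.64, max(-6.54, 0) = 0, max(-22.44, 0) = 0
Node uu (S = 78.4): V_uu = 1/1.09·[0.4364·62.7600 + 0.5636·19.6400] = 35.2807
Node ud (S = 47.6): V_ud = 1/1.09·[0.4364·19.6400 + 0.5636·0.0000] = 7.8626
Node dd (S = 28.9): V_dd = 1/1.09·[0.4364·0.0000 + 0.5636·0.0000] = 0.0000
Node u (S = 56): V_u = 1/1.09·[0.4364·35.2807 + 0.5636·7.8626] = 18.1898
Node d (S = 34): V_d = 1/1.09·[0.4364·7.8626 + 0.5636·0.0000] = 3.1476
Node 0 (S = 40): V_0 = 1/1.09·[0.4364·18.1898 + 0.5636·3.1476] = 8.9096

$8.91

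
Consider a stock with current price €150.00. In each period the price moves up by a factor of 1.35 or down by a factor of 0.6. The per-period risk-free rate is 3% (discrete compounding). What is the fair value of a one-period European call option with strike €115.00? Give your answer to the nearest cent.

€48.71

Risk-neutral probability p = (1 + 0.03 − 0.6)/(1.35 − 0.6) = 0.4300/0.7500 = 0.5733
Terminal stock prices: S_u = 202.5, S_d = 90
Terminal payoffs (S − K): max(87.5, 0) = 87.5, max(-25, 0) = 0
Node 0 (S = 150): V_0 = 1/1.03·[0.5733·87.5000 + 0.4267·0.0000] = 48.7055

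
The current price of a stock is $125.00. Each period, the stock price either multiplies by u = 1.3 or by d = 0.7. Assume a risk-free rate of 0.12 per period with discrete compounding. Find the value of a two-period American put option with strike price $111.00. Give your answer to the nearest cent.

Risk-neutral probability p = (1 + 0.12 − 0.7)/(1.3 − 0.7) = 0.4200/0.6000 = 0.7000
Terminal stock prices: S_uu = 211.3, S_ud = 113.7, S_dd = 61.25
Terminal payoffs (K − S): max(-100.3, 0) = 0, max(-2.75, 0) = 0, max(49.75, 0) = 49.75
Node u (S = 162.5): continuation = 1/1.12·[0.7000·0.0000 + 0.3000·0.0000] = 0.0000; exercise value = 0.0000 ≤ continuation, so V_u = 0.0000
Node d (S = 87.5): continuation = 1/1.12·[0.7000·0.0000 + 0.3000·49.7500] = 13.3259; exercise value = 23.5000 > continuation, so V_d = 23.5000 (exercise)
Node 0 (S = 125): continuation = 1/1.12·[0.7000·0.0000 + 0.3000·23.5000] = 6.2946; exercise value = 0.0000 ≤ continuation, so V_0 = 6.2946

$6.29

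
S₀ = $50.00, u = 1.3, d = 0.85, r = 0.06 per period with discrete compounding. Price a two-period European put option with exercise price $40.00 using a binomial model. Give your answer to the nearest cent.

Risk-neutral probability p = (1 + 0.06 − 0.85)/(1.3 − 0.85) = 0.2100/0.4500 = 0.4667
Terminal stock prices: S_uu = 84.5, S_ud = 55.25, S_dd = 36.12
Terminal payoffs (K − S): max(-44.5, 0) = 0, max(-15.25, 0) = 0, max(3.875, 0) = 3.875
Node u (S = 65): V_u = 1/1.06·[0.4667·0.0000 + 0.5333·0.0000] = 0.0000
Node d (S = 42.5): V_d = 1/1.06·[0.4667·0.0000 + 0.5333·3.8750] = 1.9497
Node 0 (S = 50): V_0 = 1/1.06·[0.4667·0.0000 + 0.5333·1.9497] = 0.9810

$0.98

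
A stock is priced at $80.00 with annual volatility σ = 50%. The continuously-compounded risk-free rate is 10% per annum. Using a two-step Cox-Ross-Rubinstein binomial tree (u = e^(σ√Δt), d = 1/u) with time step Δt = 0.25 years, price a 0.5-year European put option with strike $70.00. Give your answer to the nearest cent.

$5.36

CRR parameters: u = e^(σ√Δt) = e^(0.5·√0.25) = 1.2840, d = 1/u = 0.7788
Per-period rate: rΔt = 0.1·0.25 = 0.025, so R = e^0.025 = 1.0253
Risk-neutral probability p = (e^0.025 − 0.7788)/(1.2840 − 0.7788) = 0.2465/0.5052 = 0.4879
Terminal stock prices: S_uu = 131.9, S_ud = 80, S_dd = 48.52
Terminal payoffs (K − S): max(-61.9, 0) = 0, max(-10, 0) = 0, max(21.48, 0) = 21.48
Node u (S = 102.7): V_u = e^(−0.025)·[0.4879·0.0000 + 0.5121·0.0000] = 0.0000
Node d (S = 62.3): V_d = e^(−0.025)·[0.4879·0.0000 + 0.5121·21.4775] = 10.7265
Node 0 (S = 80): V_0 = e^(−0.025)·[0.4879·0.0000 + 0.5121·10.7265] = 5.3571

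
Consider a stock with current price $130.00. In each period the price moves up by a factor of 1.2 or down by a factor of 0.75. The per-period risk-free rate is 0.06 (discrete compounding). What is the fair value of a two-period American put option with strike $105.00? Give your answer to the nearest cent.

$2.75

Risk-neutral probability p = (1 + 0.06 − 0.75)/(1.2 − 0.75) = 0.3100/0.4500 = 0.6889
Terminal stock prices: S_uu = 187.2, S_ud = 117, S_dd = 73.12
Terminal payoffs (K − S): max(-82.2, 0) = 0, max(-12, 0) = 0, max(31.88, 0) = 31.88
Node u (S = 156): continuation = 1/1.06·[0.6889·0.0000 + 0.3111·0.0000] = 0.0000; exercise value = 0.0000 ≤ continuation, so V_u = 0.0000
Node d (S = 97.5): continuation = 1/1.06·[0.6889·0.0000 + 0.3111·31.8750] = 9.3553; exercise value = 7.5000 ≤ continuation, so V_d = 9.3553
Node 0 (S = 130): continuation = 1/1.06·[0.6889·0.0000 + 0.3111·9.3553] = 2.7458; exercise value = 0.0000 ≤ continuation, so V_0 = 2.7458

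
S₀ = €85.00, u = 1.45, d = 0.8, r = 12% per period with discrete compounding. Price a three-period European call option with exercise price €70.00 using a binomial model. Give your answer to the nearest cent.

Risk-neutral probability p = (1 + 0.12 − 0.8)/(1.45 − 0.8) = 0.3200/0.6500 = 0.4923
Terminal stock prices: S_uuu = 259.1, S_uud = 143, S_udd = 78.88, S_ddd = 43.52
Terminal payoffs (S − K): max(189.1, 0) = 189.1, max(72.97, 0) = 72.97, max(8.88, 0) = 8.88, max(-26.48, 0) = 0
Node uu (S = 178.7): V_uu = 1/1.12·[0.4923·189.1331 + 0.5077·72.9700] = 116.2125
Node ud (S = 98.6): V_ud = 1/1.12·[0.4923·72.9700 + 0.5077·8.8800] = 36.1000
Node dd (S = 54.4): V_dd = 1/1.12·[0.4923·8.8800 + 0.5077·0.0000] = 3.9033
Node u (S = 123.2): V_u = 1/1.12·[0.4923·116.2125 + 0.5077·36.1000] = 67.4464
Node d (S = 68): V_d = 1/1.12·[0.4923·36.1000 + 0.5077·3.9033] = 17.6375
Node 0 (S = 85): V_0 = 1/1.12·[0.4923·67.4464 + 0.5077·17.6375] = 37.6418

€37.64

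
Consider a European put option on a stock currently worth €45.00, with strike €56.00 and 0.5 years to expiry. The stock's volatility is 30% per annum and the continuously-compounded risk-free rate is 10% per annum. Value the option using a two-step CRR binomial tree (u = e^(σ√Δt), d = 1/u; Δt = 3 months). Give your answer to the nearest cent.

CRR parameters: u = e^(σ√Δt) = e^(0.3·√0.25) = 1.1618, d = 1/u = 0.8607
Per-period rate: rΔt = 0.1·0.25 = 0.025, so R = e^0.025 = 1.0253
Risk-neutral probability p = (e^0.025 − 0.8607)/(1.1618 − 0.8607) = 0.1646/0.3011 = 0.5466
Terminal stock prices: S_uu = 60.74, S_ud = 45, S_dd = 33.34
Terminal payoffs (K − S): max(-4.744, 0) = 0, max(11, 0) = 11, max(22.66, 0) = 22.66
Node u (S = 52.28): V_u = e^(−0.025)·[0.5466·0.0000 + 0.4534·11.0000] = 4.8638
Node d (S = 38.73): V_d = e^(−0.025)·[0.5466·11.0000 + 0.4534·22.6632] = 15.8855
Node 0 (S = 45): V_0 = e^(−0.025)·[0.5466·4.8638 + 0.4534·15.8855] = 9.6172

€9.62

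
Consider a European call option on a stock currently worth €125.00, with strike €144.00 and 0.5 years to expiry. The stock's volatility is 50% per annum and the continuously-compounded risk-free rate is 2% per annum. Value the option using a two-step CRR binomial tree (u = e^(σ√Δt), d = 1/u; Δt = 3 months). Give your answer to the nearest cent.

€12.32

CRR parameters: u = e^(σ√Δt) = e^(0.5·√0.25) = 1.2840, d = 1/u = 0.7788
Per-period rate: rΔt = 0.02·0.25 = 0.005, so R = e^0.005 = 1.0050
Risk-neutral probability p = (e^0.005 − 0.7788)/(1.2840 − 0.7788) = 0.2262/0.5052 = 0.4477
Terminal stock prices: S_uu = 206.1, S_ud = 125, S_dd = 75.82
Terminal payoffs (S − K): max(62.09, 0) = 62.09, max(-19, 0) = 0, max(-68.18, 0) = 0
Node u (S = 160.5): V_u = e^(−0.005)·[0.4477·62.0902 + 0.5523·0.0000] = 27.6619
Node d (S = 97.35): V_d = e^(−0.005)·[0.4477·0.0000 + 0.5523·0.0000] = 0.0000
Node 0 (S = 125): V_0 = e^(−0.005)·[0.4477·27.6619 + 0.5523·0.0000] = 12.3237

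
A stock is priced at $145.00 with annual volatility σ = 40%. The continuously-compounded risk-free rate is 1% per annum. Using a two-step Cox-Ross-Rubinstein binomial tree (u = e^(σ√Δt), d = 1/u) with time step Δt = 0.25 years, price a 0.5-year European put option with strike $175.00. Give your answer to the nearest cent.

CRR parameters: u = e^(σ√Δt) = e^(0.4·√0.25) = 1.2214, d = 1/u = 0.8187
Per-period rate: rΔt = 0.01·0.25 = 0.0025, so R = e^0.0025 = 1.0025
Risk-neutral probability p = (e^0.0025 − 0.8187)/(1.2214 − 0.8187) = 0.1838/0.4027 = 0.4564
Terminal stock prices: S_uu = 216.3, S_ud = 145, S_dd = 97.2
Terminal payoffs (K − S): max(-41.31, 0) = 0, max(30, 0) = 30, max(77.8, 0) = 77.8
Node u (S = 177.1): V_u = e^(−0.0025)·[0.4564·0.0000 + 0.5436·30.0000] = 16.2678
Node d (S = 118.7): V_d = e^(−0.0025)·[0.4564·30.0000 + 0.5436·77.8036] = 55.8471
Node 0 (S = 145): V_0 = e^(−0.0025)·[0.4564·16.2678 + 0.5436·55.8471] = 37.6895

$37.69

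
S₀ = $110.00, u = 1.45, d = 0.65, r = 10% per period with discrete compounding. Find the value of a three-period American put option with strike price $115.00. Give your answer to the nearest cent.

$21.15

Risk-neutral probability p = (1 + 0.1 − 0.65)/(1.45 − 0.65) = 0.4500/0.8000 = 0.5625
Terminal stock prices: S_uuu = 335.3, S_uud = 150.3, S_udd = 67.39, S_ddd = 30.21
Terminal payoffs (K − S): max(-220.3, 0) = 0, max(-35.33, 0) = 0, max(47.61, 0) = 47.61, max(84.79, 0) = 84.79
Node uu (S = 231.3): continuation = 1/1.1·[0.5625·0.0000 + 0.4375·0.0000] = 0.0000; exercise value = 0.0000 ≤ continuation, so V_uu = 0.0000
Node ud (S = 103.7): continuation = 1/1.1·[0.5625·0.0000 + 0.4375·47.6112] = 18.9363; exercise value = 11.3250 ≤ continuation, so V_ud = 18.9363
Node dd (S = 46.48): continuation = 1/1.1·[0.5625·47.6112 + 0.4375·84.7912] = 58.0705; exercise value = 68.5250 > continuation, so V_dd = 68.5250 (exercise)
Node u (S = 159.5): continuation = 1/1.1·[0.5625·0.0000 + 0.4375·18.9363] = 7.5315; exercise value = 0.0000 ≤ continuation, so V_u = 7.5315
Node d (S = 71.5): continuation = 1/1.1·[0.5625·18.9363 + 0.4375·68.5250] = 36.9376; exercise value = 43.5000 > continuation, so V_d = 43.5000 (exercise)
Node 0 (S = 110): continuation = 1/1.1·[0.5625·7.5315 + 0.4375·43.5000] = 21.1525; exercise value = 5.0000 ≤ continuation, so V_0 = 21.1525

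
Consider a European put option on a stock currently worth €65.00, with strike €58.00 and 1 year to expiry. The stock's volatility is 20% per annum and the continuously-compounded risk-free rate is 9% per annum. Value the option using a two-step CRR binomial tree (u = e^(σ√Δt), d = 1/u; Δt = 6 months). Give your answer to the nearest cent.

€1.15

CRR parameters: u = e^(σ√Δt) = e^(0.2·√0.5) = 1.1519, d = 1/u = 0.8681
Per-period rate: rΔt = 0.09·0.5 = 0.045, so R = e^0.045 = 1.0460
Risk-neutral probability p = (e^0.045 − 0.8681)/(1.1519 − 0.8681) = 0.1779/0.2838 = 0.6269
Terminal stock prices: S_uu = 86.25, S_ud = 65, S_dd = 48.99
Terminal payoffs (K − S): max(-28.25, 0) = 0, max(-7, 0) = 0, max(9.014, 0) = 9.014
Node u (S = 74.87): V_u = e^(−0.045)·[0.6269·0.0000 + 0.3731·0.0000] = 0.0000
Node d (S = 56.43): V_d = e^(−0.045)·[0.6269·0.0000 + 0.3731·9.0135] = 3.2150
Node 0 (S = 65): V_0 = e^(−0.045)·[0.6269·0.0000 + 0.3731·3.2150] = 1.1467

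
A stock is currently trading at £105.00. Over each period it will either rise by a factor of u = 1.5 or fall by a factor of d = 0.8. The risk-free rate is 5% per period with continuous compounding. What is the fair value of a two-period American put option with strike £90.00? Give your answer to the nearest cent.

£8.48

Risk-neutral probability p = (e^0.05 − 0.8)/(1.5 − 0.8) = 0.2513/0.7000 = 0.3590
Terminal stock prices: S_uu = 236.2, S_ud = 126, S_dd = 67.2
Terminal payoffs (K − S): max(-146.2, 0) = 0, max(-36, 0) = 0, max(22.8, 0) = 22.8
Node u (S = 157.5): continuation = e^(−0.05)·[0.3590·0.0000 + 0.6410·0.0000] = 0.0000; exercise value = 0.0000 ≤ continuation, so V_u = 0.0000
Node d (S = 84): continuation = e^(−0.05)·[0.3590·0.0000 + 0.6410·22.8000] = 13.9029; exercise value = 6.0000 ≤ continuation, so V_d = 13.9029
Node 0 (S = 105): continuation = e^(−0.05)·[0.3590·0.0000 + 0.6410·13.9029] = 8.4777; exercise value = 0.0000 ≤ continuation, so V_0 = 8.4777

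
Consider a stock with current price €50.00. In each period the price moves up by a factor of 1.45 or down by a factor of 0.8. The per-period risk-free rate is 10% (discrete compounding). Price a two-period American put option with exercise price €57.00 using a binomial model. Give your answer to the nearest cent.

Risk-neutral probability p = (1 + 0.1 − 0.8)/(1.45 − 0.8) = 0.3000/0.6500 = 0.4615
Terminal stock prices: S_uu = 105.1, S_ud = 58, S_dd = 32
Terminal payoffs (K − S): max(-48.12, 0) = 0, max(-1, 0) = 0, max(25, 0) = 25
Node u (S = 72.5): continuation = 1/1.1·[0.4615·0.0000 + 0.5385·0.0000] = 0.0000; exercise value = 0.0000 ≤ continuation, so V_u = 0.0000
Node d (S = 40): continuation = 1/1.1·[0.4615·0.0000 + 0.5385·25.0000] = 12.2378; exercise value = 17.0000 > continuation, so V_d = 17.0000 (exercise)
Node 0 (S = 50): continuation = 1/1.1·[0.4615·0.0000 + 0.5385·17.0000] = 8.3217; exercise value = 7.0000 ≤ continuation, so V_0 = 8.3217

€8.32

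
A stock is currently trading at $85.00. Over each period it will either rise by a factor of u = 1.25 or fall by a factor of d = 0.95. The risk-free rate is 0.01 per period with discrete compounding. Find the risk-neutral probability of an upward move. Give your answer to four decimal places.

Risk-neutral probability p = (1 + 0.01 − 0.95)/(1.25 − 0.95) = 0.0600/0.3000 = 0.2000

p = 0.2000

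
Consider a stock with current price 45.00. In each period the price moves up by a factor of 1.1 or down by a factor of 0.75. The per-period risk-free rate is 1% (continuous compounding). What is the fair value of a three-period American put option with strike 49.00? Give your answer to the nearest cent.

Risk-neutral probability p = (e^0.01 − 0.75)/(1.1 − 0.75) = 0.2601/0.3500 = 0.7430
Terminal stock prices: S_uuu = 59.9, S_uud = 40.84, S_udd = 27.84, S_ddd = 18.98
Terminal payoffs (K − S): max(-10.9, 0) = 0, max(8.162, 0) = 8.162, max(21.16, 0) = 21.16, max(30.02, 0) = 30.02
Node uu (S = 54.45): continuation = e^(−0.01)·[0.7430·0.0000 + 0.2570·8.1625] = 2.0769; exercise value = 0.0000 ≤ continuation, so V_uu = 2.0769
Node ud (S = 37.13): continuation = e^(−0.01)·[0.7430·8.1625 + 0.2570·21.1562] = 11.3874; exercise value = 11.8750 > continuation, so V_ud = 11.8750 (exercise)
Node dd (S = 25.31): continuation = e^(−0.01)·[0.7430·21.1562 + 0.2570·30.0156] = 23.1999; exercise value = 23.6875 > continuation, so V_dd = 23.6875 (exercise)
Node u (S = 49.5): continuation = e^(−0.01)·[0.7430·2.0769 + 0.2570·11.8750] = 4.5493; exercise value = 0.0000 ≤ continuation, so V_u = 4.5493
Node d (S = 33.75): continuation = e^(−0.01)·[0.7430·11.8750 + 0.2570·23.6875] = 14.7624; exercise value = 15.2500 > continuation, so V_d = 15.2500 (exercise)
Node 0 (S = 45): continuation = e^(−0.01)·[0.7430·4.5493 + 0.2570·15.2500] = 7.2267; exercise value = 4.0000 ≤ continuation, so V_0 = 7.2267

7.23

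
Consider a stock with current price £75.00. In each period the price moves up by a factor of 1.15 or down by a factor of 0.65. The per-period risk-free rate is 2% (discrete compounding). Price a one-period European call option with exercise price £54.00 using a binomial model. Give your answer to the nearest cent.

Risk-neutral probability p = (1 + 0.02 − 0.65)/(1.15 − 0.65) = 0.3700/0.5000 = 0.7400
Terminal stock prices: S_u = 86.25, S_d = 48.75
Terminal payoffs (S − K): max(32.25, 0) = 32.25, max(-5.25, 0) = 0
Node 0 (S = 75): V_0 = 1/1.02·[0.7400·32.2500 + 0.2600·0.0000] = 23.3971

£23.40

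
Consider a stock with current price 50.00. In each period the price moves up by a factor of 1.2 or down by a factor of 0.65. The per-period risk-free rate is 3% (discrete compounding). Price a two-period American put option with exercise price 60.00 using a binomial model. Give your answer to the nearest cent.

12.48

Risk-neutral probability p = (1 + 0.03 − 0.65)/(1.2 − 0.65) = 0.3800/0.5500 = 0.6909
Terminal stock prices: S_uu = 72, S_ud = 39, S_dd = 21.13
Terminal payoffs (K − S): max(-12, 0) = 0, max(21, 0) = 21, max(38.88, 0) = 38.88
Node u (S = 60): continuation = 1/1.03·[0.6909·0.0000 + 0.3091·21.0000] = 6.3019; exercise value = 0.0000 ≤ continuation, so V_u = 6.3019
Node d (S = 32.5): continuation = 1/1.03·[0.6909·21.0000 + 0.3091·38.8750] = 25.7524; exercise value = 27.5000 > continuation, so V_d = 27.5000 (exercise)
Node 0 (S = 50): continuation = 1/1.03·[0.6909·6.3019 + 0.3091·27.5000] = 12.4796; exercise value = 10.0000 ≤ continuation, so V_0 = 12.4796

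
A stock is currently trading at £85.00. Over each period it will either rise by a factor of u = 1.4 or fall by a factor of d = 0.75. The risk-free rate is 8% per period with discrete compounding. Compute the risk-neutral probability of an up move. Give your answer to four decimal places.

Risk-neutral probability p = (1 + 0.08 − 0.75)/(1.4 − 0.75) = 0.3300/0.6500 = 0.5077

p = 0.5077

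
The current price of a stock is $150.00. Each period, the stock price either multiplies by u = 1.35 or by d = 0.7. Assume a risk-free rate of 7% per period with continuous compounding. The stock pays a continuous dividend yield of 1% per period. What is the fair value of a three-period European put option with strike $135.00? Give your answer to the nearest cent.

$15.42

Per-period risk-free factor R = e^0.07 = 1.0725; dividend-adjusted growth = e^(0.07−0.01) = 1.0618.
Risk-neutral probability p = (1.0618 − 0.7)/(1.35 − 0.7) = 0.3618/0.6500 = 0.5567
Terminal stock prices: S_uuu = 369.1, S_uud = 191.4, S_udd = 99.22, S_ddd = 51.45
Terminal payoffs (K − S): max(-234.1, 0) = 0, max(-56.36, 0) = 0, max(35.78, 0) = 35.78, max(83.55, 0) = 83.55
Node uu (S = 273.4): V_uu = e^(−0.07)·[0.5567·0.0000 + 0.4433·0.0000] = 0.0000
Node ud (S = 141.8): V_ud = e^(−0.07)·[0.5567·0.0000 + 0.4433·35.7750] = 14.7878
Node dd (S = 73.5): V_dd = e^(−0.07)·[0.5567·35.7750 + 0.4433·83.5500] = 53.1045
Node u (S = 202.5): V_u = e^(−0.07)·[0.5567·0.0000 + 0.4433·14.7878] = 6.1126
Node d (S = 105): V_d = e^(−0.07)·[0.5567·14.7878 + 0.4433·53.1045] = 29.6265
Node 0 (S = 150): V_0 = e^(−0.07)·[0.5567·6.1126 + 0.4433·29.6265] = 15.4190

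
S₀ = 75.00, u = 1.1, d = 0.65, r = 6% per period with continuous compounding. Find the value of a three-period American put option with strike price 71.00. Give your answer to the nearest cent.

3.69

Risk-neutral probability p = (e^0.06 − 0.65)/(1.1 − 0.65) = 0.4118/0.4500 = 0.9152
Terminal stock prices: S_uuu = 99.83, S_uud = 58.99, S_udd = 34.86, S_ddd = 20.6
Terminal payoffs (K − S): max(-28.83, 0) = 0, max(12.01, 0) = 12.01, max(36.14, 0) = 36.14, max(50.4, 0) = 50.4
Node uu (S = 90.75): continuation = e^(−0.06)·[0.9152·0.0000 + 0.0848·12.0125] = 0.9594; exercise value = 0.0000 ≤ continuation, so V_uu = 0.9594
Node ud (S = 53.62): continuation = e^(−0.06)·[0.9152·12.0125 + 0.0848·36.1437] = 13.2403; exercise value = 17.3750 > continuation, so V_ud = 17.3750 (exercise)
Node dd (S = 31.69): continuation = e^(−0.06)·[0.9152·36.1437 + 0.0848·50.4031] = 35.1778; exercise value = 39.3125 > continuation, so V_dd = 39.3125 (exercise)
Node u (S = 82.5): continuation = e^(−0.06)·[0.9152·0.9594 + 0.0848·17.3750] = 2.2146; exercise value = 0.0000 ≤ continuation, so V_u = 2.2146
Node d (S = 48.75): continuation = e^(−0.06)·[0.9152·17.3750 + 0.0848·39.3125] = 18.1153; exercise value = 22.2500 > continuation, so V_d = 22.2500 (exercise)
Node 0 (S = 75): continuation = e^(−0.06)·[0.9152·2.2146 + 0.0848·22.2500] = 3.6859; exercise value = 0.0000 ≤ continuation, so V_0 = 3.6859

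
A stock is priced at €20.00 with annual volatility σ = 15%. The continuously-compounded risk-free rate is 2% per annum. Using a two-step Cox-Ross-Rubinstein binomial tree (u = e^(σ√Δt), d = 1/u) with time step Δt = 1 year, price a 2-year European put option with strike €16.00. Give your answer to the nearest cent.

CRR parameters: u = e^(σ√Δt) = e^(0.15·√1) = 1.1618, d = 1/u = 0.8607
Per-period rate: rΔt = 0.02·1 = 0.02, so R = e^0.02 = 1.0202
Risk-neutral probability p = (e^0.02 − 0.8607)/(1.1618 − 0.8607) = 0.1595/0.3011 = 0.5297
Terminal stock prices: S_uu = 27, S_ud = 20, S_dd = 14.82
Terminal payoffs (K − S): max(-11, 0) = 0, max(-4, 0) = 0, max(1.184, 0) = 1.184
Node u (S = 23.24): V_u = e^(−0.02)·[0.5297·0.0000 + 0.4703·0.0000] = 0.0000
Node d (S = 17.21): V_d = e^(−0.02)·[0.5297·0.0000 + 0.4703·1.1836] = 0.5457
Node 0 (S = 20): V_0 = e^(−0.02)·[0.5297·0.0000 + 0.4703·0.5457] = 0.2516

€0.25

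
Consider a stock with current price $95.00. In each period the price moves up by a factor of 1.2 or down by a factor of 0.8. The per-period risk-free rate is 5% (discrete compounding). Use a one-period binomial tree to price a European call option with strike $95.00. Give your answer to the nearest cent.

$11.31

Risk-neutral probability p = (1 + 0.05 − 0.8)/(1.2 − 0.8) = 0.2500/0.4000 = 0.6250
Terminal stock prices: S_u = 114, S_d = 76
Terminal payoffs (S − K): max(19, 0) = 19, max(-19, 0) = 0
Node 0 (S = 95): V_0 = 1/1.05·[0.6250·19.0000 + 0.3750·0.0000] = 11.3095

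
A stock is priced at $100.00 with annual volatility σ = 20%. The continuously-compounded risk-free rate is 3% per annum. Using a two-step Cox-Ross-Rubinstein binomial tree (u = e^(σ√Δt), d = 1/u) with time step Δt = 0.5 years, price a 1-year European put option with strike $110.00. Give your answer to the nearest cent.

$12.66

CRR parameters: u = e^(σ√Δt) = e^(0.2·√0.5) = 1.1519, d = 1/u = 0.8681
Per-period rate: rΔt = 0.03·0.5 = 0.015, so R = e^0.015 = 1.0151
Risk-neutral probability p = (e^0.015 − 0.8681)/(1.1519 − 0.8681) = 0.1470/0.2838 = 0.5180
Terminal stock prices: S_uu = 132.7, S_ud = 100, S_dd = 75.36
Terminal payoffs (K − S): max(-22.69, 0) = 0, max(10, 0) = 10, max(34.64, 0) = 34.64
Node u (S = 115.2): V_u = e^(−0.015)·[0.5180·0.0000 + 0.4820·10.0000] = 4.7486
Node d (S = 86.81): V_d = e^(−0.015)·[0.5180·10.0000 + 0.4820·34.6362] = 21.5500
Node 0 (S = 100): V_0 = e^(−0.015)·[0.5180·4.7486 + 0.4820·21.5500] = 12.6563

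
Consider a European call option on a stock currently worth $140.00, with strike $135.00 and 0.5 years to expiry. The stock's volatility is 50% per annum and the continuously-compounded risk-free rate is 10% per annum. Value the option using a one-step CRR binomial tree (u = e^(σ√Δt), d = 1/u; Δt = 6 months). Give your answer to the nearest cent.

$29.61

CRR parameters: u = e^(σ√Δt) = e^(0.5·√0.5) = 1.4241, d = 1/u = 0.7022
Per-period rate: rΔt = 0.1·0.5 = 0.05, so R = e^0.05 = 1.0513
Risk-neutral probability p = (e^0.05 − 0.7022)/(1.4241 − 0.7022) = 0.3491/0.7219 = 0.4835
Terminal stock prices: S_u = 199.4, S_d = 98.31
Terminal payoffs (S − K): max(64.38, 0) = 64.38, max(-36.69, 0) = 0
Node 0 (S = 140): V_0 = e^(−0.05)·[0.4835·64.3767 + 0.5165·0.0000] = 29.6106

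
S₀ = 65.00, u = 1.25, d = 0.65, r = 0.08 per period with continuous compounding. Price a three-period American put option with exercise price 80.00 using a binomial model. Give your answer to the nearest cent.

Risk-neutral probability p = (e^0.08 − 0.65)/(1.25 − 0.65) = 0.4333/0.6000 = 0.7221
Terminal stock prices: S_uuu = 127, S_uud = 66.02, S_udd = 34.33, S_ddd = 17.85
Terminal payoffs (K − S): max(-46.95, 0) = 0, max(13.98, 0) = 13.98, max(45.67, 0) = 45.67, max(62.15, 0) = 62.15
Node uu (S = 101.6): continuation = e^(−0.08)·[0.7221·0.0000 + 0.2779·13.9844] = 3.5869; exercise value = 0.0000 ≤ continuation, so V_uu = 3.5869
Node ud (S = 52.81): continuation = e^(−0.08)·[0.7221·13.9844 + 0.2779·45.6719] = 21.0368; exercise value = 27.1875 > continuation, so V_ud = 27.1875 (exercise)
Node dd (S = 27.46): continuation = e^(−0.08)·[0.7221·45.6719 + 0.2779·62.1494] = 46.3868; exercise value = 52.5375 > continuation, so V_dd = 52.5375 (exercise)
Node u (S = 81.25): continuation = e^(−0.08)·[0.7221·3.5869 + 0.2779·27.1875] = 9.3645; exercise value = 0.0000 ≤ continuation, so V_u = 9.3645
Node d (S = 42.25): continuation = e^(−0.08)·[0.7221·27.1875 + 0.2779·52.5375] = 31.5993; exercise value = 37.7500 > continuation, so V_d = 37.7500 (exercise)
Node 0 (S = 65): continuation = e^(−0.08)·[0.7221·9.3645 + 0.2779·37.7500] = 15.9252; exercise value = 15.0000 ≤ continuation, so V_0 = 15.9252

15.93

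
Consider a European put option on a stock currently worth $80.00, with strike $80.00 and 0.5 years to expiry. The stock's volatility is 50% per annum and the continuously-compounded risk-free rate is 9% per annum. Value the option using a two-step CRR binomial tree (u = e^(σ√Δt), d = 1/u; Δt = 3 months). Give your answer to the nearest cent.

$8.05

CRR parameters: u = e^(σ√Δt) = e^(0.5·√0.25) = 1.2840, d = 1/u = 0.7788
Per-period rate: rΔt = 0.09·0.25 = 0.0225, so R = e^0.0225 = 1.0228
Risk-neutral probability p = (e^0.0225 − 0.7788)/(1.2840 − 0.7788) = 0.2440/0.5052 = 0.4829
Terminal stock prices: S_uu = 131.9, S_ud = 80, S_dd = 48.52
Terminal payoffs (K − S): max(-51.9, 0) = 0, max(0, 0) = 0, max(31.48, 0) = 31.48
Node u (S = 102.7): V_u = e^(−0.0225)·[0.4829·0.0000 + 0.5171·0.0000] = 0.0000
Node d (S = 62.3): V_d = e^(−0.0225)·[0.4829·0.0000 + 0.5171·31.4775] = 15.9160
Node 0 (S = 80): V_0 = e^(−0.0225)·[0.4829·0.0000 + 0.5171·15.9160] = 8.0476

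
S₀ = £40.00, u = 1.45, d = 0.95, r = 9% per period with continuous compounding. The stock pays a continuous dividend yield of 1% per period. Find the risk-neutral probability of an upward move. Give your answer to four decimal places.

p = 0.2666

Per-period risk-free factor R = e^0.09 = 1.0942; dividend-adjusted growth = e^(0.09−0.01) = 1.0833.
Risk-neutral probability p = (1.0833 − 0.95)/(1.45 − 0.95) = 0.1333/0.5000 = 0.2666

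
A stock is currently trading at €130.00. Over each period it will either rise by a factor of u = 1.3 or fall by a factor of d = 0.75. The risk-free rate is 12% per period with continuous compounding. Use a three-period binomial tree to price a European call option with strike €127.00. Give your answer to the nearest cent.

€47.46

Risk-neutral probability p = (e^0.12 − 0.75)/(1.3 − 0.75) = 0.3775/0.5500 = 0.6864
Terminal stock prices: S_uuu = 285.6, S_uud = 164.8, S_udd = 95.06, S_ddd = 54.84
Terminal payoffs (S − K): max(158.6, 0) = 158.6, max(37.78, 0) = 37.78, max(-31.94, 0) = 0, max(-72.16, 0) = 0
Node uu (S = 219.7): V_uu = e^(−0.12)·[0.6864·158.6100 + 0.3136·37.7750] = 107.0611
Node ud (S = 126.8): V_ud = e^(−0.12)·[0.6864·37.7750 + 0.3136·0.0000] = 22.9953
Node dd (S = 73.12): V_dd = e^(−0.12)·[0.6864·0.0000 + 0.3136·0.0000] = 0.0000
Node u (S = 169): V_u = e^(−0.12)·[0.6864·107.0611 + 0.3136·22.9953] = 71.5696
Node d (S = 97.5): V_d = e^(−0.12)·[0.6864·22.9953 + 0.3136·0.0000] = 13.9983
Node 0 (S = 130): V_0 = e^(−0.12)·[0.6864·71.5696 + 0.3136·13.9983] = 47.4616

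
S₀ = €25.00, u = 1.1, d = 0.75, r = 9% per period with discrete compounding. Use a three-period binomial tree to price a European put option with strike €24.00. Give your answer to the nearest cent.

€0.10

Risk-neutral probability p = (1 + 0.09 − 0.75)/(1.1 − 0.75) = 0.3400/0.3500 = 0.9714
Terminal stock prices: S_uuu = 33.28, S_uud = 22.69, S_udd = 15.47, S_ddd = 10.55
Terminal payoffs (K − S): max(-9.275, 0) = 0, max(1.312, 0) = 1.312, max(8.531, 0) = 8.531, max(13.45, 0) = 13.45
Node uu (S = 30.25): V_uu = 1/1.09·[0.9714·0.0000 + 0.0286·1.3125] = 0.0344
Node ud (S = 20.63): V_ud = 1/1.09·[0.9714·1.3125 + 0.0286·8.5312] = 1.3933
Node dd (S = 14.06): V_dd = 1/1.09·[0.9714·8.5312 + 0.0286·13.4531] = 7.9558
Node u (S = 27.5): V_u = 1/1.09·[0.9714·0.0344 + 0.0286·1.3933] = 0.0672
Node d (S = 18.75): V_d = 1/1.09·[0.9714·1.3933 + 0.0286·7.9558] = 1.4503
Node 0 (S = 25): V_0 = 1/1.09·[0.9714·0.0672 + 0.0286·1.4503] = 0.0979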